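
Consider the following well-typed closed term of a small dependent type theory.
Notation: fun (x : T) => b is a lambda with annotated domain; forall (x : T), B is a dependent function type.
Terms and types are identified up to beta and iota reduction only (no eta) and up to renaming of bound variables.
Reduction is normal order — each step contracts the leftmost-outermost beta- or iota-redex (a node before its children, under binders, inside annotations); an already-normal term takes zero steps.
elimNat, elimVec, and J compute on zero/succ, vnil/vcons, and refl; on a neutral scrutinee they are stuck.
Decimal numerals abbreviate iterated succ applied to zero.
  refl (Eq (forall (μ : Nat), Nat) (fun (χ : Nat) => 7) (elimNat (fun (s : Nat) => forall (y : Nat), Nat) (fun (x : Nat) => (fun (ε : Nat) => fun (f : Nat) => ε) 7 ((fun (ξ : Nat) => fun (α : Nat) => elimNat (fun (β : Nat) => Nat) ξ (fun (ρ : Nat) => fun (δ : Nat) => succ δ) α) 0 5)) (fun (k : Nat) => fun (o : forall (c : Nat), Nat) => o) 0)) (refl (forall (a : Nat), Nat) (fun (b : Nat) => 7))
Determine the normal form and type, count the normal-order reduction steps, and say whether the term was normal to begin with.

reduced normal form:
  refl (Eq (forall (μ : Nat), Nat) (fun (χ : Nat) => 7) (fun (s : Nat) => 7)) (refl (forall (y : Nat), Nat) (fun (x : Nat) => 7))
the term's type:
  Eq (Eq (forall (μ : Nat), Nat) (fun (χ : Nat) => 7) (fun (s : Nat) => 7)) (refl (forall (y : Nat), Nat) (fun (x : Nat) => 7)) (refl (forall (ε : Nat), Nat) (fun (f : Nat) => 7))
normal-order step count: 3
already normal: no
first contracted redex: an elimNat iota-redex


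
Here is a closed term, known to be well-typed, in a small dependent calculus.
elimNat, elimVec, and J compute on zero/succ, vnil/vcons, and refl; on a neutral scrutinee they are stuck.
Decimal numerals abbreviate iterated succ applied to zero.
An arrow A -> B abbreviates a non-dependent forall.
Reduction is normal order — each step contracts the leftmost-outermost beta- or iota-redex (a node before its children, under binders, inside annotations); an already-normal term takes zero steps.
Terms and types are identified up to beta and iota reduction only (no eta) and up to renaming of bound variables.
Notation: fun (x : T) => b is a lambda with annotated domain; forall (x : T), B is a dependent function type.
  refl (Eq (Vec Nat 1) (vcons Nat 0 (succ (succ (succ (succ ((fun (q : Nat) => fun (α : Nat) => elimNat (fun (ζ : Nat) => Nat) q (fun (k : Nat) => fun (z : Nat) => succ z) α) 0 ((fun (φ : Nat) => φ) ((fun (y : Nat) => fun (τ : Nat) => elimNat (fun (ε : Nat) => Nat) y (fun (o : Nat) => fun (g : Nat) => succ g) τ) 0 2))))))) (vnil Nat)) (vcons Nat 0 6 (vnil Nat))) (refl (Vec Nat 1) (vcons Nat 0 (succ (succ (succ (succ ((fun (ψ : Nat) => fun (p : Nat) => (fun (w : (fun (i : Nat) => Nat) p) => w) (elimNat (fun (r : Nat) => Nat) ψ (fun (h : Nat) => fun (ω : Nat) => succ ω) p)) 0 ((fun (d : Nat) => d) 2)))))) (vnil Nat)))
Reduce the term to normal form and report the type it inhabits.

normal form:
  refl (Eq (Vec Nat 1) (vcons Nat 0 6 (vnil Nat)) (vcons Nat 0 6 (vnil Nat))) (refl (Vec Nat 1) (vcons Nat 0 6 (vnil Nat)))
type:
  Eq (Eq (Vec Nat 1) (vcons Nat 0 6 (vnil Nat)) (vcons Nat 0 6 (vnil Nat))) (refl (Vec Nat 1) (vcons Nat 0 6 (vnil Nat))) (refl (Vec Nat 1) (vcons Nat 0 6 (vnil Nat)))
observation: the first redex contracted is a beta-redex; the normal form is reached in 30 normal-order steps.


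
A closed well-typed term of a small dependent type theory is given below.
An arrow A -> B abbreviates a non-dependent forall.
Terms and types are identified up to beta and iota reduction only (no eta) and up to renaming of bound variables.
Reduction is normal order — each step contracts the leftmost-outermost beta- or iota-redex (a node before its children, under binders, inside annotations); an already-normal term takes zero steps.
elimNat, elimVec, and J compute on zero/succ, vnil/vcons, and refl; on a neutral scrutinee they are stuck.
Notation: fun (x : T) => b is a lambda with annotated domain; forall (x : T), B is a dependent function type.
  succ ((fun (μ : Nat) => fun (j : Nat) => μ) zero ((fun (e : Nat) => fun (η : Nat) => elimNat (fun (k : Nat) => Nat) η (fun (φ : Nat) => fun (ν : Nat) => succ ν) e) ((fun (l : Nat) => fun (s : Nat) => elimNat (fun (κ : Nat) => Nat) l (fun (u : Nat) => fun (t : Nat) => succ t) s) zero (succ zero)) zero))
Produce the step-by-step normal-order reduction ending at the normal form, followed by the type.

reduction (normal order):
  succ ((fun (μ : Nat) => fun (j : Nat) => μ) zero ((fun (e : Nat) => fun (η : Nat) => elimNat (fun (k : Nat) => Nat) η (fun (φ : Nat) => fun (ν : Nat) => succ ν) e) ((fun (l : Nat) => fun (s : Nat) => elimNat (fun (κ : Nat) => Nat) l (fun (u : Nat) => fun (t : Nat) => succ t) s) zero (succ zero)) zero))
  ~> succ ((fun (μ : Nat) => zero) ((fun (j : Nat) => fun (e : Nat) => elimNat (fun (η : Nat) => Nat) e (fun (k : Nat) => fun (φ : Nat) => succ φ) j) ((fun (ν : Nat) => fun (l : Nat) => elimNat (fun (s : Nat) => Nat) ν (fun (κ : Nat) => fun (u : Nat) => succ u) l) zero (succ zero)) zero))
  ~> succ zero
type:
  Nat


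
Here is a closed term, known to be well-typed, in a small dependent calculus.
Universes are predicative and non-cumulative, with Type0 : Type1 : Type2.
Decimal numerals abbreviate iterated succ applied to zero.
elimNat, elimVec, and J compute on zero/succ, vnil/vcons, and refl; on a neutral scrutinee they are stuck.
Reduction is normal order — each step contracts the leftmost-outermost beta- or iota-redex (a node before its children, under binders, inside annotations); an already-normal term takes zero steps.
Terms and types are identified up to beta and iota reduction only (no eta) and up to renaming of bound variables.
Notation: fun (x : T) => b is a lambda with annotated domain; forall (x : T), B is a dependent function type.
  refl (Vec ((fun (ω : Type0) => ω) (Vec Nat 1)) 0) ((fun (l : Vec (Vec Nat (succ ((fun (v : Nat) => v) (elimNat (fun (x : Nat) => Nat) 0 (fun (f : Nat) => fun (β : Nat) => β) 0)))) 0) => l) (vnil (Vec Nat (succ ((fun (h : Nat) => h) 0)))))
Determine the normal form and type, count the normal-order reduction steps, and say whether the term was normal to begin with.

normal form:
  refl (Vec (Vec Nat 1) 0) (vnil (Vec Nat 1))
inferred type:
  Eq (Vec (Vec Nat 1) 0) (vnil (Vec Nat 1)) (vnil (Vec Nat 1))
reduction steps (normal order): 3
already normal: no
first contracted redex: a beta-redex


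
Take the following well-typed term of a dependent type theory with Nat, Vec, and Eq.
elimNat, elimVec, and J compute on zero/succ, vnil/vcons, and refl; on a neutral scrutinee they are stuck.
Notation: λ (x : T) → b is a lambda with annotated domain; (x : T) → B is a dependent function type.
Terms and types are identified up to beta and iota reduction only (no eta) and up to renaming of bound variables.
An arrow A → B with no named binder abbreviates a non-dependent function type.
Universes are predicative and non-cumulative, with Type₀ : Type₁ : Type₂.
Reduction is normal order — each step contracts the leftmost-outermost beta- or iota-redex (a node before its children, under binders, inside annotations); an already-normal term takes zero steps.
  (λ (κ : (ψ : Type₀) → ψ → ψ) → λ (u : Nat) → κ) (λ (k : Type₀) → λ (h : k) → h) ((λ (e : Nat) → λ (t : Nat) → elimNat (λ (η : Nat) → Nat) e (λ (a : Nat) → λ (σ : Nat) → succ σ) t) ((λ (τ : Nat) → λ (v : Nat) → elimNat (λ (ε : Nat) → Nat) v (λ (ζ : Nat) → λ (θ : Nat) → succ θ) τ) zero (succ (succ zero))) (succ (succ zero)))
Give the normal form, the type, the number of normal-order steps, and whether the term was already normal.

resulting normal form:
  λ (κ : Type₀) → λ (ψ : κ) → ψ
inferred type:
  (κ : Type₀) → κ → κ
normal-order step count: 2
already normal: no
first redex: a beta-redex


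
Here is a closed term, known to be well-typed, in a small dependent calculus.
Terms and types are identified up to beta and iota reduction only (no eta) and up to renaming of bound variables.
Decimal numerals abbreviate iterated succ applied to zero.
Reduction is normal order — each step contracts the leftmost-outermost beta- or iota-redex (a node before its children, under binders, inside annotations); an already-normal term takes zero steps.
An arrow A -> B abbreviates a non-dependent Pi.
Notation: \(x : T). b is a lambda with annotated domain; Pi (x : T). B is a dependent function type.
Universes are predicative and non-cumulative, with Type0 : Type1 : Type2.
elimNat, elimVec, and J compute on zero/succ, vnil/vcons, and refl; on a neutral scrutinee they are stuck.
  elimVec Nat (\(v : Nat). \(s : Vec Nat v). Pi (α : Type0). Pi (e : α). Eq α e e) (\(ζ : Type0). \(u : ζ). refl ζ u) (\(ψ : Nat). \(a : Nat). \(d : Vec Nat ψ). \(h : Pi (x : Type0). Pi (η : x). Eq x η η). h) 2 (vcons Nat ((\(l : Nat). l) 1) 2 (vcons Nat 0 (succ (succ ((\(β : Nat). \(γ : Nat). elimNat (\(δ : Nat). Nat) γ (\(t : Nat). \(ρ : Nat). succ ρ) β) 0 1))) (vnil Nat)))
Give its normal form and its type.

resulting normal form:
  \(v : Type0). \(s : v). refl v s
type:
  Pi (v : Type0). Pi (s : v). Eq v s s
observation: contracting an elimVec iota-redex first, the term normalizes in 11 steps.


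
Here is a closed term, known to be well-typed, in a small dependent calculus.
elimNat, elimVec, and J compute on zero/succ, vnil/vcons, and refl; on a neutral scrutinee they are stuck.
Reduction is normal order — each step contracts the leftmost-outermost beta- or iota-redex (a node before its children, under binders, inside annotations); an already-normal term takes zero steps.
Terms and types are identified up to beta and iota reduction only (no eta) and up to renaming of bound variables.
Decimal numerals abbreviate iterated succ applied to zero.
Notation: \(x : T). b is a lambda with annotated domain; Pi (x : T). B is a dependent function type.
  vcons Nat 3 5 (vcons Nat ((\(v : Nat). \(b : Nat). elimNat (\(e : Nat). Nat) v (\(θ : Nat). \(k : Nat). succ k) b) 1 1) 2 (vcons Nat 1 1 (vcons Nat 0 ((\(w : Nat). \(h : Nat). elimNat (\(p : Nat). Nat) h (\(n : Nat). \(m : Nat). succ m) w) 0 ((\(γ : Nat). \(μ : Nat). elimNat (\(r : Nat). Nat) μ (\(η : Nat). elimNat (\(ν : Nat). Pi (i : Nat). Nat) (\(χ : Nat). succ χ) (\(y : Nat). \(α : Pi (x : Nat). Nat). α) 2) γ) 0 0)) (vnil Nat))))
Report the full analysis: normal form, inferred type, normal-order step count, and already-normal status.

normal form:
  vcons Nat 3 5 (vcons Nat 2 2 (vcons Nat 1 1 (vcons Nat 0 0 (vnil Nat))))
inferred type:
  Vec Nat 4
normal-order step count: 12
already normal: no
first redex: a beta-redex


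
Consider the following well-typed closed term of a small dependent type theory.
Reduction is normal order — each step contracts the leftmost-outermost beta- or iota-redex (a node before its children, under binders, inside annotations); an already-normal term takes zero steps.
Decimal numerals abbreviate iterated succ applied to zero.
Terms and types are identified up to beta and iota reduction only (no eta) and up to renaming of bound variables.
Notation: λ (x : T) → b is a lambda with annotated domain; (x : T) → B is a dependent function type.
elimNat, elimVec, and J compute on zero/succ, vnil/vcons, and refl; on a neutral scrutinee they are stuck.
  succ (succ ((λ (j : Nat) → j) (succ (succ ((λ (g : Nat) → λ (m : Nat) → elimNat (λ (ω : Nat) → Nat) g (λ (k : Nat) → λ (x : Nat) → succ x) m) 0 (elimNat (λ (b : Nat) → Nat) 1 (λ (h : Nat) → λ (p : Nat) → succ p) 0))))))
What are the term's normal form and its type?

normal form:
  5
the term's type:
  Nat


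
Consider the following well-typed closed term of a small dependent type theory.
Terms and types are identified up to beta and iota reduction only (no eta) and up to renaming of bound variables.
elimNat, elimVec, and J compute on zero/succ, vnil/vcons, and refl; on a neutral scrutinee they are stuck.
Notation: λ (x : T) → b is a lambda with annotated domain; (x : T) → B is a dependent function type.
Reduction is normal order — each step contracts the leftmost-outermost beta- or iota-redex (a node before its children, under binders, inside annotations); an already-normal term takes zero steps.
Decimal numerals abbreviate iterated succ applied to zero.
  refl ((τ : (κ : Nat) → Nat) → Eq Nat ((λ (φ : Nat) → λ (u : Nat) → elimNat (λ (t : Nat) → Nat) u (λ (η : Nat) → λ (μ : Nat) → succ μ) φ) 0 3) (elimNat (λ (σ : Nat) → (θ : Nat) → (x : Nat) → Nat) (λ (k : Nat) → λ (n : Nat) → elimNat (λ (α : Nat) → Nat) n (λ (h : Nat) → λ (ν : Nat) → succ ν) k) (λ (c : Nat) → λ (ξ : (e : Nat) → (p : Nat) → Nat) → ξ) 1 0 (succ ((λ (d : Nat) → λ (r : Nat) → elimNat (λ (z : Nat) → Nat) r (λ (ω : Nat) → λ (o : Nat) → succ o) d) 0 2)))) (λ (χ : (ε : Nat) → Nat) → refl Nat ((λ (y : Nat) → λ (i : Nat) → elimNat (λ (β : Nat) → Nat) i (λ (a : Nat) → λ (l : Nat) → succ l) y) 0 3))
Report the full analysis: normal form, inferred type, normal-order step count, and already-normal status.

normal form:
  refl ((τ : (κ : Nat) → Nat) → Eq Nat 3 3) (λ (φ : (u : Nat) → Nat) → refl Nat 3)
type:
  Eq ((τ : (κ : Nat) → Nat) → Eq Nat 3 3) (λ (φ : (u : Nat) → Nat) → refl Nat 3) (λ (t : (η : Nat) → Nat) → refl Nat 3)
reduction steps (normal order): 16
term was already normal: no
first contracted redex: a beta-redex


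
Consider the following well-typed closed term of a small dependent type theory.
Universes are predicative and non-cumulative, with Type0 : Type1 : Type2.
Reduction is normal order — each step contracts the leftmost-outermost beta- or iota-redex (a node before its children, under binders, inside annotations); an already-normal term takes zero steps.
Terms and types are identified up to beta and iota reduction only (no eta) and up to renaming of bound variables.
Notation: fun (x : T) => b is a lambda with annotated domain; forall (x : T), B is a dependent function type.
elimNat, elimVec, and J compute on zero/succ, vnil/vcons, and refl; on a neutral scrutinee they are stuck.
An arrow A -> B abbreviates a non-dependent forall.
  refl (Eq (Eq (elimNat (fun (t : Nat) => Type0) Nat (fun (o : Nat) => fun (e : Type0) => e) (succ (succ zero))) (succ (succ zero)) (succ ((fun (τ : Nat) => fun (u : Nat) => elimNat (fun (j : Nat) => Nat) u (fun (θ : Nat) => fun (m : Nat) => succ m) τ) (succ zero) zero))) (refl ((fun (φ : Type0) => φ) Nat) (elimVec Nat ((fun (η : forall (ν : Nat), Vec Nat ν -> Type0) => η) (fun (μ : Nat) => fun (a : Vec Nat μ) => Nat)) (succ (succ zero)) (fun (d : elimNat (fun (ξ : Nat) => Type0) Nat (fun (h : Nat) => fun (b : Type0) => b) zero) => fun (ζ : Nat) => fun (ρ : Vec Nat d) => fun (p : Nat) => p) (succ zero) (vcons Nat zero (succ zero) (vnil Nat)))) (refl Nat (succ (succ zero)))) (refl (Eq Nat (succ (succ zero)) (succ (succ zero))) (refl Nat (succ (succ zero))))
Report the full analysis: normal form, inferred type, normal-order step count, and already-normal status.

resulting normal form:
  refl (Eq (Eq Nat (succ (succ zero)) (succ (succ zero))) (refl Nat (succ (succ zero))) (refl Nat (succ (succ zero)))) (refl (Eq Nat (succ (succ zero)) (succ (succ zero))) (refl Nat (succ (succ zero))))
type:
  Eq (Eq (Eq Nat (succ (succ zero)) (succ (succ zero))) (refl Nat (succ (succ zero))) (refl Nat (succ (succ zero)))) (refl (Eq Nat (succ (succ zero)) (succ (succ zero))) (refl Nat (succ (succ zero)))) (refl (Eq Nat (succ (succ zero)) (succ (succ zero))) (refl Nat (succ (succ zero))))
steps to reach normal form (normal order): 20
term was already normal: no
first redex: an elimNat iota-redex


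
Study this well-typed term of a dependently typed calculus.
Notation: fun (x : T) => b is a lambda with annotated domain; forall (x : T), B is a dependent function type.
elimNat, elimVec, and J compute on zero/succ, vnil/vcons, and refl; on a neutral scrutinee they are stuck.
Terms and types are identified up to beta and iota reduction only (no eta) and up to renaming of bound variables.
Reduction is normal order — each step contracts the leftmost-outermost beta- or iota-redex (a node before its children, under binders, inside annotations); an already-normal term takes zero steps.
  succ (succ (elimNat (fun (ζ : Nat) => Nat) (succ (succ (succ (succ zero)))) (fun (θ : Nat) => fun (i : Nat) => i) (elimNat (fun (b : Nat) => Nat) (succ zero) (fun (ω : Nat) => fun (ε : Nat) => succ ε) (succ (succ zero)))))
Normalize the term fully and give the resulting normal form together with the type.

reduced normal form:
  succ (succ (succ (succ (succ (succ zero)))))
inferred type:
  Nat
observation: contracting an elimNat iota-redex first, the term normalizes in 17 steps.


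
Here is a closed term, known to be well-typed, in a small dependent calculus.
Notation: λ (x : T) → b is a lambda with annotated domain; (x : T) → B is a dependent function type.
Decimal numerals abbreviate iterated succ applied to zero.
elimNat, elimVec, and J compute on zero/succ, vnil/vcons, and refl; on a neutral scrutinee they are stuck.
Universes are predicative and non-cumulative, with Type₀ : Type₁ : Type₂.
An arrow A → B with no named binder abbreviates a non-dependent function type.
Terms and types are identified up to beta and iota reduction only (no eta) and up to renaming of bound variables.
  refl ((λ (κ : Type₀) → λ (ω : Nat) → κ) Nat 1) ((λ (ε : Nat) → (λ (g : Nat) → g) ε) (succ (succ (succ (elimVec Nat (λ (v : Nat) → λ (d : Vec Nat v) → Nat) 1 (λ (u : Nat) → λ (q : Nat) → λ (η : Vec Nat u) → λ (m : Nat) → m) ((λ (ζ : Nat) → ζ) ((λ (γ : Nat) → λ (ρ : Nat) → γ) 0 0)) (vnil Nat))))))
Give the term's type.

inferred type:
  Eq Nat 4 4


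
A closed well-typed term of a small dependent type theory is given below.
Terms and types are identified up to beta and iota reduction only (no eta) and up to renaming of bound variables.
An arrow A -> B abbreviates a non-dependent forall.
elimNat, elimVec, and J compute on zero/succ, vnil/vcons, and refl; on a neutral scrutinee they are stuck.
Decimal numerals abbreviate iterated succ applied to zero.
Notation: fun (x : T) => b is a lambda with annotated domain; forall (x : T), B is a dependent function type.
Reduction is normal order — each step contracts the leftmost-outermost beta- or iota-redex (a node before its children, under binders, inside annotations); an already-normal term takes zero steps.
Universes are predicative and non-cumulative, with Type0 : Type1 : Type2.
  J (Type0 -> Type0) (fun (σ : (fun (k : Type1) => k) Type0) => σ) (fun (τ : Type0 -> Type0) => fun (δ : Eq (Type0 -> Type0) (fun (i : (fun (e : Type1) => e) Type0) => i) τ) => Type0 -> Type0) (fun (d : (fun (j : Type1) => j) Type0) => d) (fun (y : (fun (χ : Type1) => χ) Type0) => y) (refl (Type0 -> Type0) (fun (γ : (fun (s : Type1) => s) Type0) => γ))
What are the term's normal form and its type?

normal form:
  fun (σ : Type0) => σ
type:
  Type0 -> Type0


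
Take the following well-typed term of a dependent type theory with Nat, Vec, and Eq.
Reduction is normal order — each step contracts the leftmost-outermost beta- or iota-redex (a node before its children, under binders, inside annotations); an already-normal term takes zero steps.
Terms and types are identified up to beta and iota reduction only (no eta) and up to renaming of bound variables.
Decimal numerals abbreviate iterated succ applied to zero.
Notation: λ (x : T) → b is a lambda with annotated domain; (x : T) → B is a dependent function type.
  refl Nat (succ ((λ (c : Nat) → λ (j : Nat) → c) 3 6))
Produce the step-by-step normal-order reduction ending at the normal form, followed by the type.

normal-order reduction sequence:
  refl Nat (succ ((λ (c : Nat) → λ (j : Nat) → c) 3 6))
  ~> refl Nat (succ ((λ (c : Nat) → 3) 6))
  ~> refl Nat 4
the term's type:
  Eq Nat 4 4


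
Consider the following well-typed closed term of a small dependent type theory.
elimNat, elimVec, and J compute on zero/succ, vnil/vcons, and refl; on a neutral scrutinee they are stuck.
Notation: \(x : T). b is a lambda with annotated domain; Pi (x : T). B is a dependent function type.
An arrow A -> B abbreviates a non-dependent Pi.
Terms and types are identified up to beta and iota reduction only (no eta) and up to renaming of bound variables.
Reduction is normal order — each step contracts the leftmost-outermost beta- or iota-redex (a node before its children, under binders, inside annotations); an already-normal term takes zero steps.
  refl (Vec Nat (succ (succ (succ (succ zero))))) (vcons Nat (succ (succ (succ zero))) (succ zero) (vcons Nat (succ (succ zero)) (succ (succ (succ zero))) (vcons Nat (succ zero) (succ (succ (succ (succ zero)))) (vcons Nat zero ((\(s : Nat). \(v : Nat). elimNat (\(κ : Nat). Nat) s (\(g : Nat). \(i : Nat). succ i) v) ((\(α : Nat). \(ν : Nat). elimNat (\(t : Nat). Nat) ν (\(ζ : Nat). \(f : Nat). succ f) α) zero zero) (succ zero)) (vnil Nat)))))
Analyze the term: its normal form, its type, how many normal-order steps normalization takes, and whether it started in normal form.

reduced normal form:
  refl (Vec Nat (succ (succ (succ (succ zero))))) (vcons Nat (succ (succ (succ zero))) (succ zero) (vcons Nat (succ (succ zero)) (succ (succ (succ zero))) (vcons Nat (succ zero) (succ (succ (succ (succ zero)))) (vcons Nat zero (succ zero) (vnil Nat)))))
inferred type:
  Eq (Vec Nat (succ (succ (succ (succ zero))))) (vcons Nat (succ (succ (succ zero))) (succ zero) (vcons Nat (succ (succ zero)) (succ (succ (succ zero))) (vcons Nat (succ zero) (succ (succ (succ (succ zero)))) (vcons Nat zero (succ zero) (vnil Nat))))) (vcons Nat (succ (succ (succ zero))) (succ zero) (vcons Nat (succ (succ zero)) (succ (succ (succ zero))) (vcons Nat (succ zero) (succ (succ (succ (succ zero)))) (vcons Nat zero (succ zero) (vnil Nat)))))
reduction steps (normal order): 9
started in normal form: no
first redex: a beta-redex


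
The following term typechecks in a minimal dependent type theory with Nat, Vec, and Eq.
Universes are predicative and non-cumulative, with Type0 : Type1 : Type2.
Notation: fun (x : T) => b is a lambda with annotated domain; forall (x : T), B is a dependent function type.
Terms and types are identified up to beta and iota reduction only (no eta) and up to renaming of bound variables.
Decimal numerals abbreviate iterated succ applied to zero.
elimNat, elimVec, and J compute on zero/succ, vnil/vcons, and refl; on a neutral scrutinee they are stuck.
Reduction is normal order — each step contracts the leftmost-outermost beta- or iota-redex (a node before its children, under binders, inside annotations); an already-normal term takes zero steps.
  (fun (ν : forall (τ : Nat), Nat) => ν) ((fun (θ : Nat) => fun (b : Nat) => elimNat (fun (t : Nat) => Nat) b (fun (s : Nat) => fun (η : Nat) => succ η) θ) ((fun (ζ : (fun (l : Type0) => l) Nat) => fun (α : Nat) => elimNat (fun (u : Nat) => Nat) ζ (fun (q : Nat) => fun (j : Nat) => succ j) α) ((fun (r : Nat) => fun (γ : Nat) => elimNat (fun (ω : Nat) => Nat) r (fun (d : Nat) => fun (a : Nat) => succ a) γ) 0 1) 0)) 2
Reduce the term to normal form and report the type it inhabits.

normal form:
  3
the term's type:
  Nat


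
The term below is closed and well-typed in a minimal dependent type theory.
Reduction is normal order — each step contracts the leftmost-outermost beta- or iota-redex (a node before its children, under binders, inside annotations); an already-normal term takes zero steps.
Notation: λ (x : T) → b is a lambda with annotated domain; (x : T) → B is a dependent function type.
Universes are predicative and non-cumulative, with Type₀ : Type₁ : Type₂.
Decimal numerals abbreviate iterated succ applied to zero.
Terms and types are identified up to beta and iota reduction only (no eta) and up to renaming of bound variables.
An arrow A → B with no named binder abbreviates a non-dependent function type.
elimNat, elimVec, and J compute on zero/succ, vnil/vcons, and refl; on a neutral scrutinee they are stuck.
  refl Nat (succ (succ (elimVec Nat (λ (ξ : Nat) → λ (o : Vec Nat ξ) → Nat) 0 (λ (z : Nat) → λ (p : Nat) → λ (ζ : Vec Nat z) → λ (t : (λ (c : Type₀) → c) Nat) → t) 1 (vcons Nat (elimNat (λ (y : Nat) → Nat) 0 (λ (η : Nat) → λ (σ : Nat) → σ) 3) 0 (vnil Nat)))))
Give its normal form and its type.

normal form:
  refl Nat 2
inferred type:
  Eq Nat 2 2
observation: 6 normal-order steps normalize the term, beginning with an elimVec iota-redex.


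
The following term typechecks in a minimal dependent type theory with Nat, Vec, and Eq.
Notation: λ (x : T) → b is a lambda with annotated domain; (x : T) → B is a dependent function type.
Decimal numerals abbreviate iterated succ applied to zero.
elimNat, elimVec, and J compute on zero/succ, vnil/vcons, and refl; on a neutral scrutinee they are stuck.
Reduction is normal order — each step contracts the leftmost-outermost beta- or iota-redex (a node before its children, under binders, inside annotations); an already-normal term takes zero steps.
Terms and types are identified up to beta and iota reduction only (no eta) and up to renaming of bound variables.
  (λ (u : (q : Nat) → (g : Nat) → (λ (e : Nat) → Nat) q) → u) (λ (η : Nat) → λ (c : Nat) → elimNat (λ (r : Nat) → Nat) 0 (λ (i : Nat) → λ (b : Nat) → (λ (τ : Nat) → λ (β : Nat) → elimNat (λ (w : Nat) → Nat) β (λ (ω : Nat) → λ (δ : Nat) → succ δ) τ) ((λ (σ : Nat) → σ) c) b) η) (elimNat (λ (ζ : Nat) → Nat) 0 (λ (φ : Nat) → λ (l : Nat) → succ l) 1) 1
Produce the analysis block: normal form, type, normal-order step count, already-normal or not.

resulting normal form:
  1
the term's type:
  Nat
steps to reach normal form (normal order): 18
already normal: no
first contracted redex: a beta-redex


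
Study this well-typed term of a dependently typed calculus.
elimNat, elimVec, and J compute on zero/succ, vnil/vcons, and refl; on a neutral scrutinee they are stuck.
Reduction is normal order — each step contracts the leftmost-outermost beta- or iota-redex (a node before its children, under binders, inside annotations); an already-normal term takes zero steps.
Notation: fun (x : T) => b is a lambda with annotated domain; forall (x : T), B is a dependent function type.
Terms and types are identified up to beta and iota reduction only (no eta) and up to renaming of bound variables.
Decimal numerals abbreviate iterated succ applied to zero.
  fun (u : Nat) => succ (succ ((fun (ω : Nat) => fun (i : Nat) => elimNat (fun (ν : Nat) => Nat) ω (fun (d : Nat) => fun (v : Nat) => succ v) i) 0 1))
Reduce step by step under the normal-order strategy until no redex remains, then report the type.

normal-order reduction sequence:
  fun (u : Nat) => succ (succ ((fun (ω : Nat) => fun (i : Nat) => elimNat (fun (ν : Nat) => Nat) ω (fun (d : Nat) => fun (v : Nat) => succ v) i) 0 1))
  ~> fun (u : Nat) => succ (succ ((fun (ω : Nat) => elimNat (fun (i : Nat) => Nat) 0 (fun (ν : Nat) => fun (d : Nat) => succ d) ω) 1))
  ~> fun (u : Nat) => succ (succ (elimNat (fun (ω : Nat) => Nat) 0 (fun (i : Nat) => fun (ν : Nat) => succ ν) 1))
  ~> fun (u : Nat) => succ (succ ((fun (ω : Nat) => fun (i : Nat) => succ i) 0 (elimNat (fun (ν : Nat) => Nat) 0 (fun (d : Nat) => fun (v : Nat) => succ v) 0)))
  ~> fun (u : Nat) => succ (succ ((fun (ω : Nat) => succ ω) (elimNat (fun (i : Nat) => Nat) 0 (fun (ν : Nat) => fun (d : Nat) => succ d) 0)))
  ~> fun (u : Nat) => succ (succ (succ (elimNat (fun (ω : Nat) => Nat) 0 (fun (i : Nat) => fun (ν : Nat) => succ ν) 0)))
  ~> fun (u : Nat) => 3
inferred type:
  forall (u : Nat), Nat


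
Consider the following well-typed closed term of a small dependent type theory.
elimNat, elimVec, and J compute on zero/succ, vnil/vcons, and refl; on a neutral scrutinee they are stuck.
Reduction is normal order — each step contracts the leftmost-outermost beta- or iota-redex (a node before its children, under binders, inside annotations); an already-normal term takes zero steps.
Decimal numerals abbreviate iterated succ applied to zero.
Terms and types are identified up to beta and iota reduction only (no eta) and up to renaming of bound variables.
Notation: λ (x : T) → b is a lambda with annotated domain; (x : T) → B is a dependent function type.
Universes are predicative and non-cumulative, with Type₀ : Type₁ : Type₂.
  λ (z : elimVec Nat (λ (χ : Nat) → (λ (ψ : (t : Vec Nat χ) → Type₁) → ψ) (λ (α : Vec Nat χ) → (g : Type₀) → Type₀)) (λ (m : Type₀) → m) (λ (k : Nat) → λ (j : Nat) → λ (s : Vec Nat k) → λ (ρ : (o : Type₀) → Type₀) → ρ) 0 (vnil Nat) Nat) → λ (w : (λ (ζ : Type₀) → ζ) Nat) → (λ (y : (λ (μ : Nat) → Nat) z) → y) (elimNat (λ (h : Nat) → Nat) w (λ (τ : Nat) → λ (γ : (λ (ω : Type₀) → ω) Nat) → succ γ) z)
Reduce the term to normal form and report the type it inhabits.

normal form:
  λ (z : Nat) → λ (χ : Nat) → elimNat (λ (ψ : Nat) → Nat) χ (λ (t : Nat) → λ (α : Nat) → succ α) z
inferred type:
  (z : Nat) → (χ : Nat) → Nat


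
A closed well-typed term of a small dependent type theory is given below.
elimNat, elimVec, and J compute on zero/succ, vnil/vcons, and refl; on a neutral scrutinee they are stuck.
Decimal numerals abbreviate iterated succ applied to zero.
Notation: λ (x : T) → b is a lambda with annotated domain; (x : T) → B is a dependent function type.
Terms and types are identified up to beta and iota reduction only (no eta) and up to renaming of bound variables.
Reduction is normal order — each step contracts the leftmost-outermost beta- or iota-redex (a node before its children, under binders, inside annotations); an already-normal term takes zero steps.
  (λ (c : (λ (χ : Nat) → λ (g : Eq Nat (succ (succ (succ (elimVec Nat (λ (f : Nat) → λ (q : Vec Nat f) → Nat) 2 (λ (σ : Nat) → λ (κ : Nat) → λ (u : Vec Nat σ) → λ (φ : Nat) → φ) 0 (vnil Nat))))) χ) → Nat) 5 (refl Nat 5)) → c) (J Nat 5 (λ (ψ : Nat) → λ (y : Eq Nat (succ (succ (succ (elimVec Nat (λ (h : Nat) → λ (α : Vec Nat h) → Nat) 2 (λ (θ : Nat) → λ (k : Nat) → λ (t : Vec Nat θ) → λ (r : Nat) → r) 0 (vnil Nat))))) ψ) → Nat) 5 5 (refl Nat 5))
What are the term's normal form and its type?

reduced normal form:
  5
type:
  Nat


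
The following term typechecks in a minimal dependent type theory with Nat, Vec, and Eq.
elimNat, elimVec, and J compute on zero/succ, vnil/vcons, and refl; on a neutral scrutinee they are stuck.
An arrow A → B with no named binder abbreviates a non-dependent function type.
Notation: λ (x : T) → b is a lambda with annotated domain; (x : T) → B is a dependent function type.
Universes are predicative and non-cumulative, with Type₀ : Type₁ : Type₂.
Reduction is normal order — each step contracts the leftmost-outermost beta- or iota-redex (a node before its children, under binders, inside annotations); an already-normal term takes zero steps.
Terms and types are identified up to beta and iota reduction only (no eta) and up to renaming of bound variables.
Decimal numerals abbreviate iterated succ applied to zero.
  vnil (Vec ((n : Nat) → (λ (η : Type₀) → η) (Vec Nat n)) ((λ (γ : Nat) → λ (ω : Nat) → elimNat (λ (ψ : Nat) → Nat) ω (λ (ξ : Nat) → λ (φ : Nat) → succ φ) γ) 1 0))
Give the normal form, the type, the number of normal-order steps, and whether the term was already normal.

resulting normal form:
  vnil (Vec ((n : Nat) → Vec Nat n) 1)
type:
  Vec (Vec ((n : Nat) → Vec Nat n) 1) 0
steps to reach normal form (normal order): 7
term was already normal: no
first contracted redex: a beta-redex


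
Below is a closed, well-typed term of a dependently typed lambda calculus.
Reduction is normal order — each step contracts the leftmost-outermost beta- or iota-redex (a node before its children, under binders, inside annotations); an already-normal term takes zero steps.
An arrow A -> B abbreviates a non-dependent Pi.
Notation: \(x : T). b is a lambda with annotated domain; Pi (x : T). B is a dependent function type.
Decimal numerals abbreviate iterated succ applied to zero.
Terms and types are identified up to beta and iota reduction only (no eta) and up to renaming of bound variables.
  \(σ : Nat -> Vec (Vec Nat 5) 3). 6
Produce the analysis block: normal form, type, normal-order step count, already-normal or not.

reduced normal form:
  \(σ : Nat -> Vec (Vec Nat 5) 3). 6
the term's type:
  (Nat -> Vec (Vec Nat 5) 3) -> Nat
steps to reach normal form (normal order): 0
started in normal form: yes


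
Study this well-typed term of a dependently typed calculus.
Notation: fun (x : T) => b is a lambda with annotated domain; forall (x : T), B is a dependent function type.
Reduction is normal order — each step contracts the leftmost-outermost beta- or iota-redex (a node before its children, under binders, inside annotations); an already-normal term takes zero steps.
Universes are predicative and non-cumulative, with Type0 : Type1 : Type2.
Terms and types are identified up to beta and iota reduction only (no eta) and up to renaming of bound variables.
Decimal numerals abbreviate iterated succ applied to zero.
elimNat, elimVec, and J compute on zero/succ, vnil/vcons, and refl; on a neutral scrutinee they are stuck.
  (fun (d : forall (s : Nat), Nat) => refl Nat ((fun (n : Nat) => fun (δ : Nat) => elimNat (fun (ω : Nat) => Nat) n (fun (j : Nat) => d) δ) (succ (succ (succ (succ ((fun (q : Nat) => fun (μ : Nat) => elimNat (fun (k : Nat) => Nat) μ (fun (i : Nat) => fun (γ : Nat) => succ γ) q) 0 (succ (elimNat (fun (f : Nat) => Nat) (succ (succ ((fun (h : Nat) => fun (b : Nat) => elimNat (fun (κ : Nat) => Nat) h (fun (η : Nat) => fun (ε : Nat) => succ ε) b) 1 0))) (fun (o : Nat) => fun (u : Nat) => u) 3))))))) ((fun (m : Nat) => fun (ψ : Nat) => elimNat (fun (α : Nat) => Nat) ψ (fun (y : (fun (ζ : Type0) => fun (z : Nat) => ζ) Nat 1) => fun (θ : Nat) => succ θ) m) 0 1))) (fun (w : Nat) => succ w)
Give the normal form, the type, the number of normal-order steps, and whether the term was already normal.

reduced normal form:
  refl Nat 9
the term's type:
  Eq Nat 9 9
steps to reach normal form (normal order): 26
already normal: no
first redex: a beta-redex


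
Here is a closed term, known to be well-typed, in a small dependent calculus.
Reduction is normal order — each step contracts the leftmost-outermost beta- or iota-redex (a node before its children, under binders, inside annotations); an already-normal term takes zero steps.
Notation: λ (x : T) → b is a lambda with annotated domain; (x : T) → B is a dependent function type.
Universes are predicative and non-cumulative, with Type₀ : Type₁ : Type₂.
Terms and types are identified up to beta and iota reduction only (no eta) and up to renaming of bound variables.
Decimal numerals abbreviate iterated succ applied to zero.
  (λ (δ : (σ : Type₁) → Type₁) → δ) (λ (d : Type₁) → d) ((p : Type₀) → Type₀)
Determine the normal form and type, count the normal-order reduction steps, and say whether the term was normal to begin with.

reduced normal form:
  (δ : Type₀) → Type₀
inferred type:
  Type₁
normal-order step count: 2
already normal: no
first contracted redex: a beta-redex


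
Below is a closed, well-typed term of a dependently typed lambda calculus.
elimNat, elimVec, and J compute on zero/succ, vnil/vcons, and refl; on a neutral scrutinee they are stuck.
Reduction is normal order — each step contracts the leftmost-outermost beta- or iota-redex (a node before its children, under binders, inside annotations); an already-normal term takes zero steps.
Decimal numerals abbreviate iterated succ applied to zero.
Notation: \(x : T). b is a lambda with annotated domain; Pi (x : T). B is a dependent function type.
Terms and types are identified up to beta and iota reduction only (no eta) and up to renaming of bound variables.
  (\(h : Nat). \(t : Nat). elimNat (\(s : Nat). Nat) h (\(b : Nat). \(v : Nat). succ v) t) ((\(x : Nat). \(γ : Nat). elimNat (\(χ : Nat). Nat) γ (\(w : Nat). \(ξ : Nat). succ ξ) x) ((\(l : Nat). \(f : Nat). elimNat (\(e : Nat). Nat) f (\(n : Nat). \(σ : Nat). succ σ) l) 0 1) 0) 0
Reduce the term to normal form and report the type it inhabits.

reduced normal form:
  1
inferred type:
  Nat
observation: 12 normal-order steps normalize the term, beginning with a beta-redex.


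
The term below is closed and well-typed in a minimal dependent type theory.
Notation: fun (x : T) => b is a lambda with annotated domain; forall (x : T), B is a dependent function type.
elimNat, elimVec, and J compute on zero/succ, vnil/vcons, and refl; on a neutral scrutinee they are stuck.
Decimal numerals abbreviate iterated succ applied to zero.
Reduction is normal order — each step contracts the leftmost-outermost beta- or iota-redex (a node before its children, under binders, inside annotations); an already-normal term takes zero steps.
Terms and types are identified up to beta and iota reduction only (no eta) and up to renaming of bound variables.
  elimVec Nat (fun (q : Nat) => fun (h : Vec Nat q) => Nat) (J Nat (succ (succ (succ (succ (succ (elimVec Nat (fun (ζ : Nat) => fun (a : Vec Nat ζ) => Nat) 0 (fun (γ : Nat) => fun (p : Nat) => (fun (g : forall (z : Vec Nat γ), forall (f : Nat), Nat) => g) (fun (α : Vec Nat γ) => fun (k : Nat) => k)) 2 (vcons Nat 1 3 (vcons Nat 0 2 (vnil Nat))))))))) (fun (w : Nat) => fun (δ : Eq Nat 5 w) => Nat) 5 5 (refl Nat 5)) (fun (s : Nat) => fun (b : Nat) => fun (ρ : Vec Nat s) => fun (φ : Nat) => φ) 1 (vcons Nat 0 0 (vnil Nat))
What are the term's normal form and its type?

reduced normal form:
  5
type:
  Nat
observation: the first redex contracted is an elimVec iota-redex; the normal form is reached in 7 normal-order steps.


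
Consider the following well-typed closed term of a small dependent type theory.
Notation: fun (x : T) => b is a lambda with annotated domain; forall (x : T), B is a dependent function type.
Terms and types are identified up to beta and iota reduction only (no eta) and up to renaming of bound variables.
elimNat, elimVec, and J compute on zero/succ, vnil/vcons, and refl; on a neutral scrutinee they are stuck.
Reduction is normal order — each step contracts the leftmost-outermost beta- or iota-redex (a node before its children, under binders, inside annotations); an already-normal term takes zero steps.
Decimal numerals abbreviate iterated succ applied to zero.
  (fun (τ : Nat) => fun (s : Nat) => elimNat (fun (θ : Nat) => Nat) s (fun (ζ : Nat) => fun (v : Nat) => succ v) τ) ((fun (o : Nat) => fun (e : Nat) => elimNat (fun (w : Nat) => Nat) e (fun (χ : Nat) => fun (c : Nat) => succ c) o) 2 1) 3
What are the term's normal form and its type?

normal form:
  6
type:
  Nat
observation: the leftmost-outermost redex is a beta-redex, and normalization takes 21 steps.


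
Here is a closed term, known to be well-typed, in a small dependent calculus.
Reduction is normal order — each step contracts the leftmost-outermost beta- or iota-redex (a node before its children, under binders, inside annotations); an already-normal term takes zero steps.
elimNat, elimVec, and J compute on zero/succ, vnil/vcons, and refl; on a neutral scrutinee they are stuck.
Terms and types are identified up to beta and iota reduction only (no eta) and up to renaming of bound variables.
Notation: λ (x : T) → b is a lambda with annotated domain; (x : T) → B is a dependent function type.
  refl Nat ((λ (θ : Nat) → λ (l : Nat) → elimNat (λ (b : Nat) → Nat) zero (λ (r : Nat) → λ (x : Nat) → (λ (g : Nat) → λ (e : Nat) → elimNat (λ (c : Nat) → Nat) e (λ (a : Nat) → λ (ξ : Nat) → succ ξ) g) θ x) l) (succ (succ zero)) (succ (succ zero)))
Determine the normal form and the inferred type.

reduced normal form:
  refl Nat (succ (succ (succ (succ zero))))
the term's type:
  Eq Nat (succ (succ (succ (succ zero)))) (succ (succ (succ (succ zero))))
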